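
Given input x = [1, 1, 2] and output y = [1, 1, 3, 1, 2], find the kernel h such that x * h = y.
Output length 5 = len(x) + len(h) - 1 ⇒ len(h) = 3. Solve h forward using h[k] = (y[k] - Σ_{i≥1} x[i]·h[k-i]) / x[0]: h[0] = y[0] / x[0] = 1 / 1 = 1; h[1] = (y[1] - 1×1) / x[0] = (1 - 1×1) / 1 = 0; h[2] = (y[2] - 1×0 - 2×1) / x[0] = (3 - 1×0 - 2×1) / 1 = 1. So h = [1, 0, 1]. Forward-check [1, 1, 2] * [1, 0, 1]: y[0] = 1×1 = 1; y[1] = 1×0 + 1×1 = 1; y[2] = 1×1 + 1×0 + 2×1 = 3; y[3] = 1×1 + 2×0 = 1; y[4] = 2×1 = 2 → [1, 1, 3, 1, 2] ✓

[1, 0, 1]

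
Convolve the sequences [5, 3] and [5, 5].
y[0] = 5×5 = 25; y[1] = 5×5 + 3×5 = 40; y[2] = 3×5 = 15

[25, 40, 15]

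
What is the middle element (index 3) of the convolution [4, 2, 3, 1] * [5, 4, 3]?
Use y[k] = Σ_i a[i]·b[k-i] at k=3. y[3] = 2×3 + 3×4 + 1×5 = 23

23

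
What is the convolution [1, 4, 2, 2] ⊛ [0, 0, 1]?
y[0] = 1×0 = 0; y[1] = 1×0 + 4×0 = 0; y[2] = 1×1 + 4×0 + 2×0 = 1; y[3] = 4×1 + 2×0 + 2×0 = 4; y[4] = 2×1 + 2×0 = 2; y[5] = 2×1 = 2

[0, 0, 1, 4, 2, 2]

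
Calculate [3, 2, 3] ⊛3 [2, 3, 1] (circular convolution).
Use y[k] = Σ_j x[j]·h[(k-j) mod 3]. y[0] = 3×2 + 2×1 + 3×3 = 17; y[1] = 3×3 + 2×2 + 3×1 = 16; y[2] = 3×1 + 2×3 + 3×2 = 15. Result: [17, 16, 15]

[17, 16, 15]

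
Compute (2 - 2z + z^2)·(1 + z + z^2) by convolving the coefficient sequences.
Ascending coefficients: a = [2, -2, 1], b = [1, 1, 1]. c[0] = 2×1 = 2; c[1] = 2×1 + -2×1 = 0; c[2] = 2×1 + -2×1 + 1×1 = 1; c[3] = -2×1 + 1×1 = -1; c[4] = 1×1 = 1. Result coefficients: [2, 0, 1, -1, 1] → 2 + z^2 - z^3 + z^4

2 + z^2 - z^3 + z^4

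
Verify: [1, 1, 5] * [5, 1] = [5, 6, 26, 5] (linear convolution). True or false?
Recompute linear convolution of [1, 1, 5] and [5, 1]: y[0] = 1×5 = 5; y[1] = 1×1 + 1×5 = 6; y[2] = 1×1 + 5×5 = 26; y[3] = 5×1 = 5 → [5, 6, 26, 5]. Given [5, 6, 26, 5] matches, so answer: Yes

Yes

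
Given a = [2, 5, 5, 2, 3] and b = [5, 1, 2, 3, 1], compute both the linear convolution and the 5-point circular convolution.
Linear: y_lin[0] = 2×5 = 10; y_lin[1] = 2×1 + 5×5 = 27; y_lin[2] = 2×2 + 5×1 + 5×5 = 34; y_lin[3] = 2×3 + 5×2 + 5×1 + 2×5 = 31; y_lin[4] = 2×1 + 5×3 + 5×2 + 2×1 + 3×5 = 44; y_lin[5] = 5×1 + 5×3 + 2×2 + 3×1 = 27; y_lin[6] = 5×1 + 2×3 + 3×2 = 17; y_lin[7] = 2×1 + 3×3 = 11; y_lin[8] = 3×1 = 3 → [10, 27, 34, 31, 44, 27, 17, 11, 3]. Circular (length 5): y[0] = 2×5 + 5×1 + 5×3 + 2×2 + 3×1 = 37; y[1] = 2×1 + 5×5 + 5×1 + 2×3 + 3×2 = 44; y[2] = 2×2 + 5×1 + 5×5 + 2×1 + 3×3 = 45; y[3] = 2×3 + 5×2 + 5×1 + 2×5 + 3×1 = 34; y[4] = 2×1 + 5×3 + 5×2 + 2×1 + 3×5 = 44 → [37, 44, 45, 34, 44]

Linear: [10, 27, 34, 31, 44, 27, 17, 11, 3], Circular: [37, 44, 45, 34, 44]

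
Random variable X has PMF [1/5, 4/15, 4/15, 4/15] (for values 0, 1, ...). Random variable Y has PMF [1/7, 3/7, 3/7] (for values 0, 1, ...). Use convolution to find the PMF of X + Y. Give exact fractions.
P(X+Y=k) = Σ_i P(X=i)·P(Y=k-i) — a convolution of [1/5, 4/15, 4/15, 4/15] and [1/7, 3/7, 3/7]. P(X+Y=0) = (1/5)×(1/7) = 1/35; P(X+Y=1) = (1/5)×(3/7) + (4/15)×(1/7) = 3/35 + 4/105 = 13/105; P(X+Y=2) = (1/5)×(3/7) + (4/15)×(3/7) + (4/15)×(1/7) = 3/35 + 4/35 + 4/105 = 5/21; P(X+Y=3) = (4/15)×(3/7) + (4/15)×(3/7) + (4/15)×(1/7) = 4/35 + 4/35 + 4/105 = 4/15; P(X+Y=4) = (4/15)×(3/7) + (4/15)×(3/7) = 4/35 + 4/35 = 8/35; P(X+Y=5) = (4/15)×(3/7) = 4/35. PMF: [1/35, 13/105, 5/21, 4/15, 8/35, 4/35] (sums to 1 ✓)

[1/35, 13/105, 5/21, 4/15, 8/35, 4/35]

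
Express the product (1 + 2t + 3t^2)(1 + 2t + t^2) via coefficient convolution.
Ascending coefficients: a = [1, 2, 3], b = [1, 2, 1]. c[0] = 1×1 = 1; c[1] = 1×2 + 2×1 = 4; c[2] = 1×1 + 2×2 + 3×1 = 8; c[3] = 2×1 + 3×2 = 8; c[4] = 3×1 = 3. Result coefficients: [1, 4, 8, 8, 3] → 1 + 4t + 8t^2 + 8t^3 + 3t^4

1 + 4t + 8t^2 + 8t^3 + 3t^4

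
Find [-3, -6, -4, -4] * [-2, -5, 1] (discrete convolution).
y[0] = -3×-2 = 6; y[1] = -3×-5 + -6×-2 = 27; y[2] = -3×1 + -6×-5 + -4×-2 = 35; y[3] = -6×1 + -4×-5 + -4×-2 = 22; y[4] = -4×1 + -4×-5 = 16; y[5] = -4×1 = -4

[6, 27, 35, 22, 16, -4]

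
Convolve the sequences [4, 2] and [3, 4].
y[0] = 4×3 = 12; y[1] = 4×4 + 2×3 = 22; y[2] = 2×4 = 8

[12, 22, 8]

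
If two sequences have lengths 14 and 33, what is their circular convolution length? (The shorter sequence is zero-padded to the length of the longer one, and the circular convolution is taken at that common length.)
Circular convolution (zero-padding the shorter input) has length max(m, n) = max(14, 33) = 33

33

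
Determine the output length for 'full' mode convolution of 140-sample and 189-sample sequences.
Linear/full convolution length: m + n - 1 = 140 + 189 - 1 = 328

328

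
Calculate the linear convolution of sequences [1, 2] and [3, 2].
y[0] = 1×3 = 3; y[1] = 1×2 + 2×3 = 8; y[2] = 2×2 = 4

[3, 8, 4]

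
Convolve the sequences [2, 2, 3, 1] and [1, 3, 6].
y[0] = 2×1 = 2; y[1] = 2×3 + 2×1 = 8; y[2] = 2×6 + 2×3 + 3×1 = 21; y[3] = 2×6 + 3×3 + 1×1 = 22; y[4] = 3×6 + 1×3 = 21; y[5] = 1×6 = 6

[2, 8, 21, 22, 21, 6]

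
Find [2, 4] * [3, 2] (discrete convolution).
y[0] = 2×3 = 6; y[1] = 2×2 + 4×3 = 16; y[2] = 4×2 = 8

[6, 16, 8]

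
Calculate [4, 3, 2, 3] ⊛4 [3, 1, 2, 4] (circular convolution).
Use y[k] = Σ_j a[j]·b[(k-j) mod 4]. y[0] = 4×3 + 3×4 + 2×2 + 3×1 = 31; y[1] = 4×1 + 3×3 + 2×4 + 3×2 = 27; y[2] = 4×2 + 3×1 + 2×3 + 3×4 = 29; y[3] = 4×4 + 3×2 + 2×1 + 3×3 = 33. Result: [31, 27, 29, 33]

[31, 27, 29, 33]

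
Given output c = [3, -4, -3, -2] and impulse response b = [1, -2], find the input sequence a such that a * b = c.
Deconvolve c=[3, -4, -3, -2] by b=[1, -2]. Since b[0]=1, solve forward: a[0] = c[0] / 1 = 3; a[1] = (c[1] - 3×-2) / 1 = 2; a[2] = (c[2] - 2×-2) / 1 = 1. So a = [3, 2, 1]. Check by forward convolution: c[0] = 3×1 = 3; c[1] = 3×-2 + 2×1 = -4; c[2] = 2×-2 + 1×1 = -3; c[3] = 1×-2 = -2

[3, 2, 1]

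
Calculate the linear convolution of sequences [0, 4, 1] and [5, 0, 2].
y[0] = 0×5 = 0; y[1] = 0×0 + 4×5 = 20; y[2] = 0×2 + 4×0 + 1×5 = 5; y[3] = 4×2 + 1×0 = 8; y[4] = 1×2 = 2

[0, 20, 5, 8, 2]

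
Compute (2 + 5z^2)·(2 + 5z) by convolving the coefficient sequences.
Ascending coefficients: a = [2, 0, 5], b = [2, 5]. c[0] = 2×2 = 4; c[1] = 2×5 + 0×2 = 10; c[2] = 0×5 + 5×2 = 10; c[3] = 5×5 = 25. Result coefficients: [4, 10, 10, 25] → 4 + 10z + 10z^2 + 25z^3

4 + 10z + 10z^2 + 25z^3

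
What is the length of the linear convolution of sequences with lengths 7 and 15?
Linear/full convolution length: m + n - 1 = 7 + 15 - 1 = 21

21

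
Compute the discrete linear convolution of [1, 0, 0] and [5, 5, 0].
y[0] = 1×5 = 5; y[1] = 1×5 + 0×5 = 5; y[2] = 1×0 + 0×5 + 0×5 = 0; y[3] = 0×0 + 0×5 = 0; y[4] = 0×0 = 0

[5, 5, 0, 0, 0]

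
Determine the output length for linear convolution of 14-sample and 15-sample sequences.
Linear/full convolution length: m + n - 1 = 14 + 15 - 1 = 28

28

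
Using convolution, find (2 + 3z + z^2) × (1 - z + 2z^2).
Ascending coefficients: a = [2, 3, 1], b = [1, -1, 2]. c[0] = 2×1 = 2; c[1] = 2×-1 + 3×1 = 1; c[2] = 2×2 + 3×-1 + 1×1 = 2; c[3] = 3×2 + 1×-1 = 5; c[4] = 1×2 = 2. Result coefficients: [2, 1, 2, 5, 2] → 2 + z + 2z^2 + 5z^3 + 2z^4

2 + z + 2z^2 + 5z^3 + 2z^4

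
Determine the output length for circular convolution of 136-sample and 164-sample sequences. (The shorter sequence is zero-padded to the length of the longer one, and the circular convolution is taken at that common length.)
Circular convolution (zero-padding the shorter input) has length max(m, n) = max(136, 164) = 164

164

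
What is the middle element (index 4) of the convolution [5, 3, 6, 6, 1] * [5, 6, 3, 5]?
Use y[k] = Σ_i a[i]·b[k-i] at k=4. y[4] = 3×5 + 6×3 + 6×6 + 1×5 = 74

74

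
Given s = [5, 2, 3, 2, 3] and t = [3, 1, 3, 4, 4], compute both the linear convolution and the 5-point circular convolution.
Linear: y_lin[0] = 5×3 = 15; y_lin[1] = 5×1 + 2×3 = 11; y_lin[2] = 5×3 + 2×1 + 3×3 = 26; y_lin[3] = 5×4 + 2×3 + 3×1 + 2×3 = 35; y_lin[4] = 5×4 + 2×4 + 3×3 + 2×1 + 3×3 = 48; y_lin[5] = 2×4 + 3×4 + 2×3 + 3×1 = 29; y_lin[6] = 3×4 + 2×4 + 3×3 = 29; y_lin[7] = 2×4 + 3×4 = 20; y_lin[8] = 3×4 = 12 → [15, 11, 26, 35, 48, 29, 29, 20, 12]. Circular (length 5): y[0] = 5×3 + 2×4 + 3×4 + 2×3 + 3×1 = 44; y[1] = 5×1 + 2×3 + 3×4 + 2×4 + 3×3 = 40; y[2] = 5×3 + 2×1 + 3×3 + 2×4 + 3×4 = 46; y[3] = 5×4 + 2×3 + 3×1 + 2×3 + 3×4 = 47; y[4] = 5×4 + 2×4 + 3×3 + 2×1 + 3×3 = 48 → [44, 40, 46, 47, 48]

Linear: [15, 11, 26, 35, 48, 29, 29, 20, 12], Circular: [44, 40, 46, 47, 48]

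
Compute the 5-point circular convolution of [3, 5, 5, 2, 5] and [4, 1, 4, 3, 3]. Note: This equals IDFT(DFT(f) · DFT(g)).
Either evaluate y[k] = Σ_j f[j]·g[(k-j) mod 5] directly, or use IDFT(DFT(f) · DFT(g)). y[0] = 3×4 + 5×3 + 5×3 + 2×4 + 5×1 = 55; y[1] = 3×1 + 5×4 + 5×3 + 2×3 + 5×4 = 64; y[2] = 3×4 + 5×1 + 5×4 + 2×3 + 5×3 = 58; y[3] = 3×3 + 5×4 + 5×1 + 2×4 + 5×3 = 57; y[4] = 3×3 + 5×3 + 5×4 + 2×1 + 5×4 = 66. Result: [55, 64, 58, 57, 66]

[55, 64, 58, 57, 66]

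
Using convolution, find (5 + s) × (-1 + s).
Ascending coefficients: a = [5, 1], b = [-1, 1]. c[0] = 5×-1 = -5; c[1] = 5×1 + 1×-1 = 4; c[2] = 1×1 = 1. Result coefficients: [-5, 4, 1] → -5 + 4s + s^2

-5 + 4s + s^2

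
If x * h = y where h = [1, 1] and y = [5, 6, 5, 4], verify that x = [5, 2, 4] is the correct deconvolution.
Forward-compute [5, 2, 4] * [1, 1]: y[0] = 5×1 = 5; y[1] = 5×1 + 2×1 = 7; y[2] = 2×1 + 4×1 = 6; y[3] = 4×1 = 4 → [5, 7, 6, 4]. Does not match given y = [5, 6, 5, 4].

Not verified. [5, 2, 4] * [1, 1] = [5, 7, 6, 4], which differs from [5, 6, 5, 4] at index 1.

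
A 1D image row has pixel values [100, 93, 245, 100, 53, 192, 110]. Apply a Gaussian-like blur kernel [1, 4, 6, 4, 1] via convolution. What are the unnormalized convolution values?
Convolve image row [100, 93, 245, 100, 53, 192, 110] with kernel [1, 4, 6, 4, 1]: y[0] = 100×1 = 100; y[1] = 100×4 + 93×1 = 493; y[2] = 100×6 + 93×4 + 245×1 = 1217; y[3] = 100×4 + 93×6 + 245×4 + 100×1 = 2038; y[4] = 100×1 + 93×4 + 245×6 + 100×4 + 53×1 = 2395; y[5] = 93×1 + 245×4 + 100×6 + 53×4 + 192×1 = 2077; y[6] = 245×1 + 100×4 + 53×6 + 192×4 + 110×1 = 1841; y[7] = 100×1 + 53×4 + 192×6 + 110×4 = 1904; y[8] = 53×1 + 192×4 + 110×6 = 1481; y[9] = 192×1 + 110×4 = 632; y[10] = 110×1 = 110 → [100, 493, 1217, 2038, 2395, 2077, 1841, 1904, 1481, 632, 110]. Normalization factor = sum(kernel) = 16.

[100, 493, 1217, 2038, 2395, 2077, 1841, 1904, 1481, 632, 110]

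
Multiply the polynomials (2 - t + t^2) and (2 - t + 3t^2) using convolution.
Ascending coefficients: a = [2, -1, 1], b = [2, -1, 3]. c[0] = 2×2 = 4; c[1] = 2×-1 + -1×2 = -4; c[2] = 2×3 + -1×-1 + 1×2 = 9; c[3] = -1×3 + 1×-1 = -4; c[4] = 1×3 = 3. Result coefficients: [4, -4, 9, -4, 3] → 4 - 4t + 9t^2 - 4t^3 + 3t^4

4 - 4t + 9t^2 - 4t^3 + 3t^4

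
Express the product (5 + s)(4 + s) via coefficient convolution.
Ascending coefficients: a = [5, 1], b = [4, 1]. c[0] = 5×4 = 20; c[1] = 5×1 + 1×4 = 9; c[2] = 1×1 = 1. Result coefficients: [20, 9, 1] → 20 + 9s + s^2

20 + 9s + s^2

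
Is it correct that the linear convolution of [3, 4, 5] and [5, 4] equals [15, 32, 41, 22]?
Recompute linear convolution of [3, 4, 5] and [5, 4]: y[0] = 3×5 = 15; y[1] = 3×4 + 4×5 = 32; y[2] = 4×4 + 5×5 = 41; y[3] = 5×4 = 20 → [15, 32, 41, 20]. Compare to given [15, 32, 41, 22]: they differ at index 3: given 22, correct 20, so answer: No

No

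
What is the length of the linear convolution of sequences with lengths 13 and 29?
Linear/full convolution length: m + n - 1 = 13 + 29 - 1 = 41

41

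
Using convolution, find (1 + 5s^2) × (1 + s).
Ascending coefficients: a = [1, 0, 5], b = [1, 1]. c[0] = 1×1 = 1; c[1] = 1×1 + 0×1 = 1; c[2] = 0×1 + 5×1 = 5; c[3] = 5×1 = 5. Result coefficients: [1, 1, 5, 5] → 1 + s + 5s^2 + 5s^3

1 + s + 5s^2 + 5s^3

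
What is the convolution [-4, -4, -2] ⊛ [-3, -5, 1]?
y[0] = -4×-3 = 12; y[1] = -4×-5 + -4×-3 = 32; y[2] = -4×1 + -4×-5 + -2×-3 = 22; y[3] = -4×1 + -2×-5 = 6; y[4] = -2×1 = -2

[12, 32, 22, 6, -2]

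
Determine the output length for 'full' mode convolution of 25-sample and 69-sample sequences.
Linear/full convolution length: m + n - 1 = 25 + 69 - 1 = 93

93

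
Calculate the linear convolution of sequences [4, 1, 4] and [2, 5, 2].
y[0] = 4×2 = 8; y[1] = 4×5 + 1×2 = 22; y[2] = 4×2 + 1×5 + 4×2 = 21; y[3] = 1×2 + 4×5 = 22; y[4] = 4×2 = 8

[8, 22, 21, 22, 8]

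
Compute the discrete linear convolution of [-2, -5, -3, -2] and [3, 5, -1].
y[0] = -2×3 = -6; y[1] = -2×5 + -5×3 = -25; y[2] = -2×-1 + -5×5 + -3×3 = -32; y[3] = -5×-1 + -3×5 + -2×3 = -16; y[4] = -3×-1 + -2×5 = -7; y[5] = -2×-1 = 2

[-6, -25, -32, -16, -7, 2]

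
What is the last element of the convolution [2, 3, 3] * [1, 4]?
Use y[k] = Σ_i a[i]·b[k-i] at k=3. y[3] = 3×4 = 12

12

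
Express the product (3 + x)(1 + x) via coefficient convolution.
Ascending coefficients: a = [3, 1], b = [1, 1]. c[0] = 3×1 = 3; c[1] = 3×1 + 1×1 = 4; c[2] = 1×1 = 1. Result coefficients: [3, 4, 1] → 3 + 4x + x^2

3 + 4x + x^2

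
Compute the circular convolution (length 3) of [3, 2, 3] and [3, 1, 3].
Use y[k] = Σ_j x[j]·h[(k-j) mod 3]. y[0] = 3×3 + 2×3 + 3×1 = 18; y[1] = 3×1 + 2×3 + 3×3 = 18; y[2] = 3×3 + 2×1 + 3×3 = 20. Result: [18, 18, 20]

[18, 18, 20]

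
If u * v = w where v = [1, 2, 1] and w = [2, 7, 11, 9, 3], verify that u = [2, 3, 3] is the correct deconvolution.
Forward-compute [2, 3, 3] * [1, 2, 1]: w[0] = 2×1 = 2; w[1] = 2×2 + 3×1 = 7; w[2] = 2×1 + 3×2 + 3×1 = 11; w[3] = 3×1 + 3×2 = 9; w[4] = 3×1 = 3 → [2, 7, 11, 9, 3]. Matches given w = [2, 7, 11, 9, 3], so verified.

Verified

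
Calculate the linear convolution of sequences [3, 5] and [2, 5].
y[0] = 3×2 = 6; y[1] = 3×5 + 5×2 = 25; y[2] = 5×5 = 25

[6, 25, 25]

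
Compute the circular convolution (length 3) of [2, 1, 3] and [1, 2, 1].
Use y[k] = Σ_j a[j]·b[(k-j) mod 3]. y[0] = 2×1 + 1×1 + 3×2 = 9; y[1] = 2×2 + 1×1 + 3×1 = 8; y[2] = 2×1 + 1×2 + 3×1 = 7. Result: [9, 8, 7]

[9, 8, 7]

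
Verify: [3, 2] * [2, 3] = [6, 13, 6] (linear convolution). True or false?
Recompute linear convolution of [3, 2] and [2, 3]: y[0] = 3×2 = 6; y[1] = 3×3 + 2×2 = 13; y[2] = 2×3 = 6 → [6, 13, 6]. Given [6, 13, 6] matches, so answer: Yes

Yes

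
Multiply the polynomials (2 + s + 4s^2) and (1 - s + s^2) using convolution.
Ascending coefficients: a = [2, 1, 4], b = [1, -1, 1]. c[0] = 2×1 = 2; c[1] = 2×-1 + 1×1 = -1; c[2] = 2×1 + 1×-1 + 4×1 = 5; c[3] = 1×1 + 4×-1 = -3; c[4] = 4×1 = 4. Result coefficients: [2, -1, 5, -3, 4] → 2 - s + 5s^2 - 3s^3 + 4s^4

2 - s + 5s^2 - 3s^3 + 4s^4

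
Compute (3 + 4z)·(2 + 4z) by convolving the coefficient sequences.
Ascending coefficients: a = [3, 4], b = [2, 4]. c[0] = 3×2 = 6; c[1] = 3×4 + 4×2 = 20; c[2] = 4×4 = 16. Result coefficients: [6, 20, 16] → 6 + 20z + 16z^2

6 + 20z + 16z^2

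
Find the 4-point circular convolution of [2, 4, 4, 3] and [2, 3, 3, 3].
Use y[k] = Σ_j f[j]·g[(k-j) mod 4]. y[0] = 2×2 + 4×3 + 4×3 + 3×3 = 37; y[1] = 2×3 + 4×2 + 4×3 + 3×3 = 35; y[2] = 2×3 + 4×3 + 4×2 + 3×3 = 35; y[3] = 2×3 + 4×3 + 4×3 + 3×2 = 36. Result: [37, 35, 35, 36]

[37, 35, 35, 36]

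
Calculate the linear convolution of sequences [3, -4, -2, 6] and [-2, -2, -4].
y[0] = 3×-2 = -6; y[1] = 3×-2 + -4×-2 = 2; y[2] = 3×-4 + -4×-2 + -2×-2 = 0; y[3] = -4×-4 + -2×-2 + 6×-2 = 8; y[4] = -2×-4 + 6×-2 = -4; y[5] = 6×-4 = -24

[-6, 2, 0, 8, -4, -24]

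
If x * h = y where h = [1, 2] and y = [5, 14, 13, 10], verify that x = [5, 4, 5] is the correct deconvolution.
Forward-compute [5, 4, 5] * [1, 2]: y[0] = 5×1 = 5; y[1] = 5×2 + 4×1 = 14; y[2] = 4×2 + 5×1 = 13; y[3] = 5×2 = 10 → [5, 14, 13, 10]. Matches given y = [5, 14, 13, 10], so verified.

Verified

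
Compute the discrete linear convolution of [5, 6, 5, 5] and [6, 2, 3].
y[0] = 5×6 = 30; y[1] = 5×2 + 6×6 = 46; y[2] = 5×3 + 6×2 + 5×6 = 57; y[3] = 6×3 + 5×2 + 5×6 = 58; y[4] = 5×3 + 5×2 = 25; y[5] = 5×3 = 15

[30, 46, 57, 58, 25, 15]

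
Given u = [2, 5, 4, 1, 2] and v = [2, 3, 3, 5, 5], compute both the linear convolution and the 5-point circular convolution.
Linear: y_lin[0] = 2×2 = 4; y_lin[1] = 2×3 + 5×2 = 16; y_lin[2] = 2×3 + 5×3 + 4×2 = 29; y_lin[3] = 2×5 + 5×3 + 4×3 + 1×2 = 39; y_lin[4] = 2×5 + 5×5 + 4×3 + 1×3 + 2×2 = 54; y_lin[5] = 5×5 + 4×5 + 1×3 + 2×3 = 54; y_lin[6] = 4×5 + 1×5 + 2×3 = 31; y_lin[7] = 1×5 + 2×5 = 15; y_lin[8] = 2×5 = 10 → [4, 16, 29, 39, 54, 54, 31, 15, 10]. Circular (length 5): y[0] = 2×2 + 5×5 + 4×5 + 1×3 + 2×3 = 58; y[1] = 2×3 + 5×2 + 4×5 + 1×5 + 2×3 = 47; y[2] = 2×3 + 5×3 + 4×2 + 1×5 + 2×5 = 44; y[3] = 2×5 + 5×3 + 4×3 + 1×2 + 2×5 = 49; y[4] = 2×5 + 5×5 + 4×3 + 1×3 + 2×2 = 54 → [58, 47, 44, 49, 54]

Linear: [4, 16, 29, 39, 54, 54, 31, 15, 10], Circular: [58, 47, 44, 49, 54]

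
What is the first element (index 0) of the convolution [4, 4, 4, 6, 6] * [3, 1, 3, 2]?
Use y[k] = Σ_i a[i]·b[k-i] at k=0. y[0] = 4×3 = 12

12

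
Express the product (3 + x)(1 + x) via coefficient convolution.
Ascending coefficients: a = [3, 1], b = [1, 1]. c[0] = 3×1 = 3; c[1] = 3×1 + 1×1 = 4; c[2] = 1×1 = 1. Result coefficients: [3, 4, 1] → 3 + 4x + x^2

3 + 4x + x^2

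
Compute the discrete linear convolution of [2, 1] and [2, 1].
y[0] = 2×2 = 4; y[1] = 2×1 + 1×2 = 4; y[2] = 1×1 = 1

[4, 4, 1]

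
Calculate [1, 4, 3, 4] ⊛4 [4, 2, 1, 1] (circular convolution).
Use y[k] = Σ_j s[j]·t[(k-j) mod 4]. y[0] = 1×4 + 4×1 + 3×1 + 4×2 = 19; y[1] = 1×2 + 4×4 + 3×1 + 4×1 = 25; y[2] = 1×1 + 4×2 + 3×4 + 4×1 = 25; y[3] = 1×1 + 4×1 + 3×2 + 4×4 = 27. Result: [19, 25, 25, 27]

[19, 25, 25, 27]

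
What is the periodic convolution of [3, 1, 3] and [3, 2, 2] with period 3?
Use y[k] = Σ_j x[j]·h[(k-j) mod 3]. y[0] = 3×3 + 1×2 + 3×2 = 17; y[1] = 3×2 + 1×3 + 3×2 = 15; y[2] = 3×2 + 1×2 + 3×3 = 17. Result: [17, 15, 17]

[17, 15, 17]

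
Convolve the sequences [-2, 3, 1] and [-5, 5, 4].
y[0] = -2×-5 = 10; y[1] = -2×5 + 3×-5 = -25; y[2] = -2×4 + 3×5 + 1×-5 = 2; y[3] = 3×4 + 1×5 = 17; y[4] = 1×4 = 4

[10, -25, 2, 17, 4]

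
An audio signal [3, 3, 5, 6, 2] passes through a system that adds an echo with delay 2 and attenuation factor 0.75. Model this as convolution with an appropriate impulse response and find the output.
Direct-path + delayed-attenuated-path model → impulse response h = [1, 0, 0.75] (1 at lag 0, 0.75 at lag 2). Output y[n] = x[n] + 0.75·x[n - 2] (with x[n] = 0 outside 0..4): y[0] = 3 + 0.75×0 = 3; y[1] = 3 + 0.75×0 = 3; y[2] = 5 + 0.75×3 = 7.25; y[3] = 6 + 0.75×3 = 8.25; y[4] = 2 + 0.75×5 = 5.75; y[5] = 0 + 0.75×6 = 4.5; y[6] = 0 + 0.75×2 = 1.5. So y = [3, 3, 7.25, 8.25, 5.75, 4.5, 1.5]

[3, 3, 7.25, 8.25, 5.75, 4.5, 1.5]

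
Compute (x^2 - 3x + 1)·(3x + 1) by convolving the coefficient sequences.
Ascending coefficients: a = [1, -3, 1], b = [1, 3]. c[0] = 1×1 = 1; c[1] = 1×3 + -3×1 = 0; c[2] = -3×3 + 1×1 = -8; c[3] = 1×3 = 3. Result coefficients: [1, 0, -8, 3] → 3x^3 - 8x^2 + 1

3x^3 - 8x^2 + 1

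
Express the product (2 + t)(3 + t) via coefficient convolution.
Ascending coefficients: a = [2, 1], b = [3, 1]. c[0] = 2×3 = 6; c[1] = 2×1 + 1×3 = 5; c[2] = 1×1 = 1. Result coefficients: [6, 5, 1] → 6 + 5t + t^2

6 + 5t + t^2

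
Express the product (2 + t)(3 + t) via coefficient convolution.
Ascending coefficients: a = [2, 1], b = [3, 1]. c[0] = 2×3 = 6; c[1] = 2×1 + 1×3 = 5; c[2] = 1×1 = 1. Result coefficients: [6, 5, 1] → 6 + 5t + t^2

6 + 5t + t^2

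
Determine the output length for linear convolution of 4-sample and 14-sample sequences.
Linear/full convolution length: m + n - 1 = 4 + 14 - 1 = 17

17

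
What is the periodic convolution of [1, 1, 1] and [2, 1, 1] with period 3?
Use y[k] = Σ_j x[j]·h[(k-j) mod 3]. y[0] = 1×2 + 1×1 + 1×1 = 4; y[1] = 1×1 + 1×2 + 1×1 = 4; y[2] = 1×1 + 1×1 + 1×2 = 4. Result: [4, 4, 4]

[4, 4, 4]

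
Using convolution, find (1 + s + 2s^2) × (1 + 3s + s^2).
Ascending coefficients: a = [1, 1, 2], b = [1, 3, 1]. c[0] = 1×1 = 1; c[1] = 1×3 + 1×1 = 4; c[2] = 1×1 + 1×3 + 2×1 = 6; c[3] = 1×1 + 2×3 = 7; c[4] = 2×1 = 2. Result coefficients: [1, 4, 6, 7, 2] → 1 + 4s + 6s^2 + 7s^3 + 2s^4

1 + 4s + 6s^2 + 7s^3 + 2s^4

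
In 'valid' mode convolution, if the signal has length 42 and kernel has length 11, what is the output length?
'Valid' mode counts only positions where the kernel fully overlaps the signal: m - n + 1 = 42 - 11 + 1 = 32

32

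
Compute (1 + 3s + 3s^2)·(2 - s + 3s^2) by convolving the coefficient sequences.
Ascending coefficients: a = [1, 3, 3], b = [2, -1, 3]. c[0] = 1×2 = 2; c[1] = 1×-1 + 3×2 = 5; c[2] = 1×3 + 3×-1 + 3×2 = 6; c[3] = 3×3 + 3×-1 = 6; c[4] = 3×3 = 9. Result coefficients: [2, 5, 6, 6, 9] → 2 + 5s + 6s^2 + 6s^3 + 9s^4

2 + 5s + 6s^2 + 6s^3 + 9s^4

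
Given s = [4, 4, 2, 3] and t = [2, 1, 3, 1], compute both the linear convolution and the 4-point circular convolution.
Linear: y_lin[0] = 4×2 = 8; y_lin[1] = 4×1 + 4×2 = 12; y_lin[2] = 4×3 + 4×1 + 2×2 = 20; y_lin[3] = 4×1 + 4×3 + 2×1 + 3×2 = 24; y_lin[4] = 4×1 + 2×3 + 3×1 = 13; y_lin[5] = 2×1 + 3×3 = 11; y_lin[6] = 3×1 = 3 → [8, 12, 20, 24, 13, 11, 3]. Circular (length 4): y[0] = 4×2 + 4×1 + 2×3 + 3×1 = 21; y[1] = 4×1 + 4×2 + 2×1 + 3×3 = 23; y[2] = 4×3 + 4×1 + 2×2 + 3×1 = 23; y[3] = 4×1 + 4×3 + 2×1 + 3×2 = 24 → [21, 23, 23, 24]

Linear: [8, 12, 20, 24, 13, 11, 3], Circular: [21, 23, 23, 24]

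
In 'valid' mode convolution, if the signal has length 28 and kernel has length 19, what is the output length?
'Valid' mode counts only positions where the kernel fully overlaps the signal: m - n + 1 = 28 - 19 + 1 = 10

10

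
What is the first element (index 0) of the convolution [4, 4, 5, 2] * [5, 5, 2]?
Use y[k] = Σ_i a[i]·b[k-i] at k=0. y[0] = 4×5 = 20

20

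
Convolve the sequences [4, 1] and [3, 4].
y[0] = 4×3 = 12; y[1] = 4×4 + 1×3 = 19; y[2] = 1×4 = 4

[12, 19, 4]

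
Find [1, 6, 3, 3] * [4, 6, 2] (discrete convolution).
y[0] = 1×4 = 4; y[1] = 1×6 + 6×4 = 30; y[2] = 1×2 + 6×6 + 3×4 = 50; y[3] = 6×2 + 3×6 + 3×4 = 42; y[4] = 3×2 + 3×6 = 24; y[5] = 3×2 = 6

[4, 30, 50, 42, 24, 6]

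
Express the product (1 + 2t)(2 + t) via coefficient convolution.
Ascending coefficients: a = [1, 2], b = [2, 1]. c[0] = 1×2 = 2; c[1] = 1×1 + 2×2 = 5; c[2] = 2×1 = 2. Result coefficients: [2, 5, 2] → 2 + 5t + 2t^2

2 + 5t + 2t^2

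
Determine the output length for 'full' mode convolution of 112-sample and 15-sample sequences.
Linear/full convolution length: m + n - 1 = 112 + 15 - 1 = 126

126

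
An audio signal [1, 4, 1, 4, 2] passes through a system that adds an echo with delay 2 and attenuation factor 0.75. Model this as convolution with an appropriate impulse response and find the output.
Direct-path + delayed-attenuated-path model → impulse response h = [1, 0, 0.75] (1 at lag 0, 0.75 at lag 2). Output y[n] = x[n] + 0.75·x[n - 2] (with x[n] = 0 outside 0..4): y[0] = 1 + 0.75×0 = 1; y[1] = 4 + 0.75×0 = 4; y[2] = 1 + 0.75×1 = 1.75; y[3] = 4 + 0.75×4 = 7.0; y[4] = 2 + 0.75×1 = 2.75; y[5] = 0 + 0.75×4 = 3.0; y[6] = 0 + 0.75×2 = 1.5. So y = [1, 4, 1.75, 7.0, 2.75, 3.0, 1.5]

[1, 4, 1.75, 7.0, 2.75, 3.0, 1.5]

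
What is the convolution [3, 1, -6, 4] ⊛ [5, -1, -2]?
y[0] = 3×5 = 15; y[1] = 3×-1 + 1×5 = 2; y[2] = 3×-2 + 1×-1 + -6×5 = -37; y[3] = 1×-2 + -6×-1 + 4×5 = 24; y[4] = -6×-2 + 4×-1 = 8; y[5] = 4×-2 = -8

[15, 2, -37, 24, 8, -8]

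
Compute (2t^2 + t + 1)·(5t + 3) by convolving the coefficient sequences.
Ascending coefficients: a = [1, 1, 2], b = [3, 5]. c[0] = 1×3 = 3; c[1] = 1×5 + 1×3 = 8; c[2] = 1×5 + 2×3 = 11; c[3] = 2×5 = 10. Result coefficients: [3, 8, 11, 10] → 10t^3 + 11t^2 + 8t + 3

10t^3 + 11t^2 + 8t + 3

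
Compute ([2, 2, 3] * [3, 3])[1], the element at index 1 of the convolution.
Use y[k] = Σ_i a[i]·b[k-i] at k=1. y[1] = 2×3 + 2×3 = 12

12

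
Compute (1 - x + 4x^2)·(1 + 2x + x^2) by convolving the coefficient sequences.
Ascending coefficients: a = [1, -1, 4], b = [1, 2, 1]. c[0] = 1×1 = 1; c[1] = 1×2 + -1×1 = 1; c[2] = 1×1 + -1×2 + 4×1 = 3; c[3] = -1×1 + 4×2 = 7; c[4] = 4×1 = 4. Result coefficients: [1, 1, 3, 7, 4] → 1 + x + 3x^2 + 7x^3 + 4x^4

1 + x + 3x^2 + 7x^3 + 4x^4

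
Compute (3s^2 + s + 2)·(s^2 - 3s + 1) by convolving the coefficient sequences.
Ascending coefficients: a = [2, 1, 3], b = [1, -3, 1]. c[0] = 2×1 = 2; c[1] = 2×-3 + 1×1 = -5; c[2] = 2×1 + 1×-3 + 3×1 = 2; c[3] = 1×1 + 3×-3 = -8; c[4] = 3×1 = 3. Result coefficients: [2, -5, 2, -8, 3] → 3s^4 - 8s^3 + 2s^2 - 5s + 2

3s^4 - 8s^3 + 2s^2 - 5s + 2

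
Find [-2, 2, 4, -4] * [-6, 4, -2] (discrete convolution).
y[0] = -2×-6 = 12; y[1] = -2×4 + 2×-6 = -20; y[2] = -2×-2 + 2×4 + 4×-6 = -12; y[3] = 2×-2 + 4×4 + -4×-6 = 36; y[4] = 4×-2 + -4×4 = -24; y[5] = -4×-2 = 8

[12, -20, -12, 36, -24, 8]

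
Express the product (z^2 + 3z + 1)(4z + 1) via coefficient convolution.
Ascending coefficients: a = [1, 3, 1], b = [1, 4]. c[0] = 1×1 = 1; c[1] = 1×4 + 3×1 = 7; c[2] = 3×4 + 1×1 = 13; c[3] = 1×4 = 4. Result coefficients: [1, 7, 13, 4] → 4z^3 + 13z^2 + 7z + 1

4z^3 + 13z^2 + 7z + 1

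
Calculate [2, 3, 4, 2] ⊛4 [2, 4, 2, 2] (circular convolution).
Use y[k] = Σ_j f[j]·g[(k-j) mod 4]. y[0] = 2×2 + 3×2 + 4×2 + 2×4 = 26; y[1] = 2×4 + 3×2 + 4×2 + 2×2 = 26; y[2] = 2×2 + 3×4 + 4×2 + 2×2 = 28; y[3] = 2×2 + 3×2 + 4×4 + 2×2 = 30. Result: [26, 26, 28, 30]

[26, 26, 28, 30]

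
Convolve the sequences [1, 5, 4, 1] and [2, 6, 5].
y[0] = 1×2 = 2; y[1] = 1×6 + 5×2 = 16; y[2] = 1×5 + 5×6 + 4×2 = 43; y[3] = 5×5 + 4×6 + 1×2 = 51; y[4] = 4×5 + 1×6 = 26; y[5] = 1×5 = 5

[2, 16, 43, 51, 26, 5]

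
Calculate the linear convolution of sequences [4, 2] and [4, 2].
y[0] = 4×4 = 16; y[1] = 4×2 + 2×4 = 16; y[2] = 2×2 = 4

[16, 16, 4]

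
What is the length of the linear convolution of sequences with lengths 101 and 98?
Linear/full convolution length: m + n - 1 = 101 + 98 - 1 = 198

198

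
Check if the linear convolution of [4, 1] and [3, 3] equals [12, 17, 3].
Recompute linear convolution of [4, 1] and [3, 3]: y[0] = 4×3 = 12; y[1] = 4×3 + 1×3 = 15; y[2] = 1×3 = 3 → [12, 15, 3]. Compare to given [12, 17, 3]: they differ at index 1: given 17, correct 15, so answer: No

No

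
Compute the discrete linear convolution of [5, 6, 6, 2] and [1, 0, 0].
y[0] = 5×1 = 5; y[1] = 5×0 + 6×1 = 6; y[2] = 5×0 + 6×0 + 6×1 = 6; y[3] = 6×0 + 6×0 + 2×1 = 2; y[4] = 6×0 + 2×0 = 0; y[5] = 2×0 = 0

[5, 6, 6, 2, 0, 0]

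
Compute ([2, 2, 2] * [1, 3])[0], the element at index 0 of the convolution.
Use y[k] = Σ_i a[i]·b[k-i] at k=0. y[0] = 2×1 = 2

2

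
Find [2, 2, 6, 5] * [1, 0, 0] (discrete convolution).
y[0] = 2×1 = 2; y[1] = 2×0 + 2×1 = 2; y[2] = 2×0 + 2×0 + 6×1 = 6; y[3] = 2×0 + 6×0 + 5×1 = 5; y[4] = 6×0 + 5×0 = 0; y[5] = 5×0 = 0

[2, 2, 6, 5, 0, 0]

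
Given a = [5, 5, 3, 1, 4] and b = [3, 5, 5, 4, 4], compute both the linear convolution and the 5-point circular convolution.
Linear: y_lin[0] = 5×3 = 15; y_lin[1] = 5×5 + 5×3 = 40; y_lin[2] = 5×5 + 5×5 + 3×3 = 59; y_lin[3] = 5×4 + 5×5 + 3×5 + 1×3 = 63; y_lin[4] = 5×4 + 5×4 + 3×5 + 1×5 + 4×3 = 72; y_lin[5] = 5×4 + 3×4 + 1×5 + 4×5 = 57; y_lin[6] = 3×4 + 1×4 + 4×5 = 36; y_lin[7] = 1×4 + 4×4 = 20; y_lin[8] = 4×4 = 16 → [15, 40, 59, 63, 72, 57, 36, 20, 16]. Circular (length 5): y[0] = 5×3 + 5×4 + 3×4 + 1×5 + 4×5 = 72; y[1] = 5×5 + 5×3 + 3×4 + 1×4 + 4×5 = 76; y[2] = 5×5 + 5×5 + 3×3 + 1×4 + 4×4 = 79; y[3] = 5×4 + 5×5 + 3×5 + 1×3 + 4×4 = 79; y[4] = 5×4 + 5×4 + 3×5 + 1×5 + 4×3 = 72 → [72, 76, 79, 79, 72]

Linear: [15, 40, 59, 63, 72, 57, 36, 20, 16], Circular: [72, 76, 79, 79, 72]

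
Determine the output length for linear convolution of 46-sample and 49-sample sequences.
Linear/full convolution length: m + n - 1 = 46 + 49 - 1 = 94

94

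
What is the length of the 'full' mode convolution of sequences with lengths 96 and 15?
Linear/full convolution length: m + n - 1 = 96 + 15 - 1 = 110

110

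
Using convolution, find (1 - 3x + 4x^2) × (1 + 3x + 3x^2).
Ascending coefficients: a = [1, -3, 4], b = [1, 3, 3]. c[0] = 1×1 = 1; c[1] = 1×3 + -3×1 = 0; c[2] = 1×3 + -3×3 + 4×1 = -2; c[3] = -3×3 + 4×3 = 3; c[4] = 4×3 = 12. Result coefficients: [1, 0, -2, 3, 12] → 1 - 2x^2 + 3x^3 + 12x^4

1 - 2x^2 + 3x^3 + 12x^4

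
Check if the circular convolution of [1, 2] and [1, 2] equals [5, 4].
Recompute circular convolution of [1, 2] and [1, 2]: y[0] = 1×1 + 2×2 = 5; y[1] = 1×2 + 2×1 = 4 → [5, 4]. Given [5, 4] matches, so answer: Yes

Yes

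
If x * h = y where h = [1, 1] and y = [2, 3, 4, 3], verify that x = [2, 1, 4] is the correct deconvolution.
Forward-compute [2, 1, 4] * [1, 1]: y[0] = 2×1 = 2; y[1] = 2×1 + 1×1 = 3; y[2] = 1×1 + 4×1 = 5; y[3] = 4×1 = 4 → [2, 3, 5, 4]. Does not match given y = [2, 3, 4, 3].

Not verified. [2, 1, 4] * [1, 1] = [2, 3, 5, 4], which differs from [2, 3, 4, 3] at index 2.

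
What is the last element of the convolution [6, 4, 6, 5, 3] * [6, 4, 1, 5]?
Use y[k] = Σ_i a[i]·b[k-i] at k=7. y[7] = 3×5 = 15

15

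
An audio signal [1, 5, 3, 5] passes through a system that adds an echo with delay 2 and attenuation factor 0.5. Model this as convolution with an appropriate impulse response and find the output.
Direct-path + delayed-attenuated-path model → impulse response h = [1, 0, 0.5] (1 at lag 0, 0.5 at lag 2). Output y[n] = x[n] + 0.5·x[n - 2] (with x[n] = 0 outside 0..3): y[0] = 1 + 0.5×0 = 1; y[1] = 5 + 0.5×0 = 5; y[2] = 3 + 0.5×1 = 3.5; y[3] = 5 + 0.5×5 = 7.5; y[4] = 0 + 0.5×3 = 1.5; y[5] = 0 + 0.5×5 = 2.5. So y = [1, 5, 3.5, 7.5, 1.5, 2.5]

[1, 5, 3.5, 7.5, 1.5, 2.5]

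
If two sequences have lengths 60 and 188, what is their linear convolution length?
Linear/full convolution length: m + n - 1 = 60 + 188 - 1 = 247

247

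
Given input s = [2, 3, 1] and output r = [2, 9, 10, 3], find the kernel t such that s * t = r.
Output length 4 = len(s) + len(t) - 1 ⇒ len(t) = 2. Solve t forward using t[k] = (r[k] - Σ_{i≥1} s[i]·t[k-i]) / s[0]: t[0] = r[0] / s[0] = 2 / 2 = 1; t[1] = (r[1] - 3×1) / s[0] = (9 - 3×1) / 2 = 3. So t = [1, 3]. Forward-check [2, 3, 1] * [1, 3]: r[0] = 2×1 = 2; r[1] = 2×3 + 3×1 = 9; r[2] = 3×3 + 1×1 = 10; r[3] = 1×3 = 3 → [2, 9, 10, 3] ✓

[1, 3]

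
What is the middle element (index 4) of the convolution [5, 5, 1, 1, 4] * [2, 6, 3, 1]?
Use y[k] = Σ_i a[i]·b[k-i] at k=4. y[4] = 5×1 + 1×3 + 1×6 + 4×2 = 22

22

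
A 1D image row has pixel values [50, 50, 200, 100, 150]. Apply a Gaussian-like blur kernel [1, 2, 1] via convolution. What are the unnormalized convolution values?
Convolve image row [50, 50, 200, 100, 150] with kernel [1, 2, 1]: y[0] = 50×1 = 50; y[1] = 50×2 + 50×1 = 150; y[2] = 50×1 + 50×2 + 200×1 = 350; y[3] = 50×1 + 200×2 + 100×1 = 550; y[4] = 200×1 + 100×2 + 150×1 = 550; y[5] = 100×1 + 150×2 = 400; y[6] = 150×1 = 150 → [50, 150, 350, 550, 550, 400, 150]. Normalization factor = sum(kernel) = 4.

[50, 150, 350, 550, 550, 400, 150]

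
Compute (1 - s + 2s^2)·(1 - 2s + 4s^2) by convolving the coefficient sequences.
Ascending coefficients: a = [1, -1, 2], b = [1, -2, 4]. c[0] = 1×1 = 1; c[1] = 1×-2 + -1×1 = -3; c[2] = 1×4 + -1×-2 + 2×1 = 8; c[3] = -1×4 + 2×-2 = -8; c[4] = 2×4 = 8. Result coefficients: [1, -3, 8, -8, 8] → 1 - 3s + 8s^2 - 8s^3 + 8s^4

1 - 3s + 8s^2 - 8s^3 + 8s^4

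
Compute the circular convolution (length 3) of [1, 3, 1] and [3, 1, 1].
Use y[k] = Σ_j x[j]·h[(k-j) mod 3]. y[0] = 1×3 + 3×1 + 1×1 = 7; y[1] = 1×1 + 3×3 + 1×1 = 11; y[2] = 1×1 + 3×1 + 1×3 = 7. Result: [7, 11, 7]

[7, 11, 7]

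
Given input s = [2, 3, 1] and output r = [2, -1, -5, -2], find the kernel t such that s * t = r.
Output length 4 = len(s) + len(t) - 1 ⇒ len(t) = 2. Solve t forward using t[k] = (r[k] - Σ_{i≥1} s[i]·t[k-i]) / s[0]: t[0] = r[0] / s[0] = 2 / 2 = 1; t[1] = (r[1] - 3×1) / s[0] = (-1 - 3×1) / 2 = -2. So t = [1, -2]. Forward-check [2, 3, 1] * [1, -2]: r[0] = 2×1 = 2; r[1] = 2×-2 + 3×1 = -1; r[2] = 3×-2 + 1×1 = -5; r[3] = 1×-2 = -2 → [2, -1, -5, -2] ✓

[1, -2]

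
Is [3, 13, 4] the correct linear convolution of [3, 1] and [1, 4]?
Recompute linear convolution of [3, 1] and [1, 4]: y[0] = 3×1 = 3; y[1] = 3×4 + 1×1 = 13; y[2] = 1×4 = 4 → [3, 13, 4]. Given [3, 13, 4] matches, so answer: Yes

Yes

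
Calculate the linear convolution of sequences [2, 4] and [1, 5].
y[0] = 2×1 = 2; y[1] = 2×5 + 4×1 = 14; y[2] = 4×5 = 20

[2, 14, 20]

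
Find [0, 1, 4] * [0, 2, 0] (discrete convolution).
y[0] = 0×0 = 0; y[1] = 0×2 + 1×0 = 0; y[2] = 0×0 + 1×2 + 4×0 = 2; y[3] = 1×0 + 4×2 = 8; y[4] = 4×0 = 0

[0, 0, 2, 8, 0]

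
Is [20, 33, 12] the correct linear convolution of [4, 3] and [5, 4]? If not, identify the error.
Recompute linear convolution of [4, 3] and [5, 4]: y[0] = 4×5 = 20; y[1] = 4×4 + 3×5 = 31; y[2] = 3×4 = 12 → [20, 31, 12]. Compare to given [20, 33, 12]: they differ at index 1: given 33, correct 31, so answer: No

No. Error at index 1: given 33, correct 31.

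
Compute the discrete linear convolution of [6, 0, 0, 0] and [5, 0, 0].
y[0] = 6×5 = 30; y[1] = 6×0 + 0×5 = 0; y[2] = 6×0 + 0×0 + 0×5 = 0; y[3] = 0×0 + 0×0 + 0×5 = 0; y[4] = 0×0 + 0×0 = 0; y[5] = 0×0 = 0

[30, 0, 0, 0, 0, 0]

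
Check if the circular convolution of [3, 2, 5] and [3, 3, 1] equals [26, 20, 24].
Recompute circular convolution of [3, 2, 5] and [3, 3, 1]: y[0] = 3×3 + 2×1 + 5×3 = 26; y[1] = 3×3 + 2×3 + 5×1 = 20; y[2] = 3×1 + 2×3 + 5×3 = 24 → [26, 20, 24]. Given [26, 20, 24] matches, so answer: Yes

Yes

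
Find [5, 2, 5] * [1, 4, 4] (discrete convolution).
y[0] = 5×1 = 5; y[1] = 5×4 + 2×1 = 22; y[2] = 5×4 + 2×4 + 5×1 = 33; y[3] = 2×4 + 5×4 = 28; y[4] = 5×4 = 20

[5, 22, 33, 28, 20]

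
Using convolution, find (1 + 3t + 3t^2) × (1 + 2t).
Ascending coefficients: a = [1, 3, 3], b = [1, 2]. c[0] = 1×1 = 1; c[1] = 1×2 + 3×1 = 5; c[2] = 3×2 + 3×1 = 9; c[3] = 3×2 = 6. Result coefficients: [1, 5, 9, 6] → 1 + 5t + 9t^2 + 6t^3

1 + 5t + 9t^2 + 6t^3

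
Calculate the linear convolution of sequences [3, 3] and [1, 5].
y[0] = 3×1 = 3; y[1] = 3×5 + 3×1 = 18; y[2] = 3×5 = 15

[3, 18, 15]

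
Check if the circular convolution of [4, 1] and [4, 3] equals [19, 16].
Recompute circular convolution of [4, 1] and [4, 3]: y[0] = 4×4 + 1×3 = 19; y[1] = 4×3 + 1×4 = 16 → [19, 16]. Given [19, 16] matches, so answer: Yes

Yes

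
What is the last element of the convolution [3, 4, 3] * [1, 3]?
Use y[k] = Σ_i a[i]·b[k-i] at k=3. y[3] = 3×3 = 9

9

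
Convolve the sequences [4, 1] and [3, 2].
y[0] = 4×3 = 12; y[1] = 4×2 + 1×3 = 11; y[2] = 1×2 = 2

[12, 11, 2]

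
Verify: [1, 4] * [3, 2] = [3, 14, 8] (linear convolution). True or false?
Recompute linear convolution of [1, 4] and [3, 2]: y[0] = 1×3 = 3; y[1] = 1×2 + 4×3 = 14; y[2] = 4×2 = 8 → [3, 14, 8]. Given [3, 14, 8] matches, so answer: Yes

Yes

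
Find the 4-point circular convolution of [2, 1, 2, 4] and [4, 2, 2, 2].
Use y[k] = Σ_j x[j]·h[(k-j) mod 4]. y[0] = 2×4 + 1×2 + 2×2 + 4×2 = 22; y[1] = 2×2 + 1×4 + 2×2 + 4×2 = 20; y[2] = 2×2 + 1×2 + 2×4 + 4×2 = 22; y[3] = 2×2 + 1×2 + 2×2 + 4×4 = 26. Result: [22, 20, 22, 26]

[22, 20, 22, 26]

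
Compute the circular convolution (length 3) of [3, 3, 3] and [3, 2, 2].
Use y[k] = Σ_j f[j]·g[(k-j) mod 3]. y[0] = 3×3 + 3×2 + 3×2 = 21; y[1] = 3×2 + 3×3 + 3×2 = 21; y[2] = 3×2 + 3×2 + 3×3 = 21. Result: [21, 21, 21]

[21, 21, 21]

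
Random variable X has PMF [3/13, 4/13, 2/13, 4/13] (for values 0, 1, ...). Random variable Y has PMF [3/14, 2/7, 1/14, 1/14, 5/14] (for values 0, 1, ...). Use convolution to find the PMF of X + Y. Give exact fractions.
P(X+Y=k) = Σ_i P(X=i)·P(Y=k-i) — a convolution of [3/13, 4/13, 2/13, 4/13] and [3/14, 2/7, 1/14, 1/14, 5/14]. P(X+Y=0) = (3/13)×(3/14) = 9/182; P(X+Y=1) = (3/13)×(2/7) + (4/13)×(3/14) = 6/91 + 6/91 = 12/91; P(X+Y=2) = (3/13)×(1/14) + (4/13)×(2/7) + (2/13)×(3/14) = 3/182 + 8/91 + 3/91 = 25/182; P(X+Y=3) = (3/13)×(1/14) + (4/13)×(1/14) + (2/13)×(2/7) + (4/13)×(3/14) = 3/182 + 2/91 + 4/91 + 6/91 = 27/182; P(X+Y=4) = (3/13)×(5/14) + (4/13)×(1/14) + (2/13)×(1/14) + (4/13)×(2/7) = 15/182 + 2/91 + 1/91 + 8/91 = 37/182; P(X+Y=5) = (4/13)×(5/14) + (2/13)×(1/14) + (4/13)×(1/14) = 10/91 + 1/91 + 2/91 = 1/7; P(X+Y=6) = (2/13)×(5/14) + (4/13)×(1/14) = 5/91 + 2/91 = 1/13; P(X+Y=7) = (4/13)×(5/14) = 10/91. PMF: [9/182, 12/91, 25/182, 27/182, 37/182, 1/7, 1/13, 10/91] (sums to 1 ✓)

[9/182, 12/91, 25/182, 27/182, 37/182, 1/7, 1/13, 10/91]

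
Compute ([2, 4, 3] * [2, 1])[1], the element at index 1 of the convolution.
Use y[k] = Σ_i a[i]·b[k-i] at k=1. y[1] = 2×1 + 4×2 = 10

10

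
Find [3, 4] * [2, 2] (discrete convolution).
y[0] = 3×2 = 6; y[1] = 3×2 + 4×2 = 14; y[2] = 4×2 = 8

[6, 14, 8]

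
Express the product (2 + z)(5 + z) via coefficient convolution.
Ascending coefficients: a = [2, 1], b = [5, 1]. c[0] = 2×5 = 10; c[1] = 2×1 + 1×5 = 7; c[2] = 1×1 = 1. Result coefficients: [10, 7, 1] → 10 + 7z + z^2

10 + 7z + z^2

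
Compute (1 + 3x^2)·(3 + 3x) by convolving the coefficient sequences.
Ascending coefficients: a = [1, 0, 3], b = [3, 3]. c[0] = 1×3 = 3; c[1] = 1×3 + 0×3 = 3; c[2] = 0×3 + 3×3 = 9; c[3] = 3×3 = 9. Result coefficients: [3, 3, 9, 9] → 3 + 3x + 9x^2 + 9x^3

3 + 3x + 9x^2 + 9x^3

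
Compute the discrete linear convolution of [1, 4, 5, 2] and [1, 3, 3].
y[0] = 1×1 = 1; y[1] = 1×3 + 4×1 = 7; y[2] = 1×3 + 4×3 + 5×1 = 20; y[3] = 4×3 + 5×3 + 2×1 = 29; y[4] = 5×3 + 2×3 = 21; y[5] = 2×3 = 6

[1, 7, 20, 29, 21, 6]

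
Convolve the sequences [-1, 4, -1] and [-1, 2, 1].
y[0] = -1×-1 = 1; y[1] = -1×2 + 4×-1 = -6; y[2] = -1×1 + 4×2 + -1×-1 = 8; y[3] = 4×1 + -1×2 = 2; y[4] = -1×1 = -1

[1, -6, 8, 2, -1]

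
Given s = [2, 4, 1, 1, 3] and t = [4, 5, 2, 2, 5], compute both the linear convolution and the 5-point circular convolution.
Linear: y_lin[0] = 2×4 = 8; y_lin[1] = 2×5 + 4×4 = 26; y_lin[2] = 2×2 + 4×5 + 1×4 = 28; y_lin[3] = 2×2 + 4×2 + 1×5 + 1×4 = 21; y_lin[4] = 2×5 + 4×2 + 1×2 + 1×5 + 3×4 = 37; y_lin[5] = 4×5 + 1×2 + 1×2 + 3×5 = 39; y_lin[6] = 1×5 + 1×2 + 3×2 = 13; y_lin[7] = 1×5 + 3×2 = 11; y_lin[8] = 3×5 = 15 → [8, 26, 28, 21, 37, 39, 13, 11, 15]. Circular (length 5): y[0] = 2×4 + 4×5 + 1×2 + 1×2 + 3×5 = 47; y[1] = 2×5 + 4×4 + 1×5 + 1×2 + 3×2 = 39; y[2] = 2×2 + 4×5 + 1×4 + 1×5 + 3×2 = 39; y[3] = 2×2 + 4×2 + 1×5 + 1×4 + 3×5 = 36; y[4] = 2×5 + 4×2 + 1×2 + 1×5 + 3×4 = 37 → [47, 39, 39, 36, 37]

Linear: [8, 26, 28, 21, 37, 39, 13, 11, 15], Circular: [47, 39, 39, 36, 37]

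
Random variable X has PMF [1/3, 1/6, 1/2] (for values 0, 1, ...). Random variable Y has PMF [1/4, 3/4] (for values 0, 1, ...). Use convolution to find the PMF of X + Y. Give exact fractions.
P(X+Y=k) = Σ_i P(X=i)·P(Y=k-i) — a convolution of [1/3, 1/6, 1/2] and [1/4, 3/4]. P(X+Y=0) = (1/3)×(1/4) = 1/12; P(X+Y=1) = (1/3)×(3/4) + (1/6)×(1/4) = 1/4 + 1/24 = 7/24; P(X+Y=2) = (1/6)×(3/4) + (1/2)×(1/4) = 1/8 + 1/8 = 1/4; P(X+Y=3) = (1/2)×(3/4) = 3/8. PMF: [1/12, 7/24, 1/4, 3/8] (sums to 1 ✓)

[1/12, 7/24, 1/4, 3/8]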